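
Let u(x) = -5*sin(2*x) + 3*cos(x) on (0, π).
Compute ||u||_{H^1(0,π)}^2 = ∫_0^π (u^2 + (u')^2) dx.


||u||_{H^1(0,π)}^2 = -80 + 143*π/2

u'(x) = -3*sin(x) - 10*cos(2*x).
Expand u² and (u')² and integrate term by term on (0, π), using: for integers n ≥ 1, ∫_0^π sin²(nx) dx = ∫_0^π cos²(nx) dx = π/2; for n ≠ n', ∫_0^π sin(nx)sin(n'x) dx = ∫_0^π cos(nx)cos(n'x) dx = 0; and by product-to-sum, ∫_0^π sin(nx)cos(n'x) dx = ½∫_0^π [sin((n+n')x) + sin((n−n')x)] dx, which is 0 when n+n' is even and 2n/(n²−n'²) when n+n' is odd (it need not vanish on (0, π)).
  u² squared terms: (-5)²·∫sin(2x)² dx = 25·π/2 = 25*π/2;  (3)²·∫cos(x)² dx = 9·π/2 = 9*π/2.
  u² cross terms: 2·(-5)·(3)·∫sin(2x)·cos(x) dx = -30·(4/3) = -40.
  So ∫_0^π u² dx = 25*π/2 + 9*π/2 − 40 = -40 + 17*π.
  (u')² squared terms: (-10)²·∫cos(2x)² dx = 100·π/2 = 50*π;  (-3)²·∫sin(x)² dx = 9·π/2 = 9*π/2.
  (u')² cross terms: 2·(-10)·(-3)·∫cos(2x)·sin(x) dx = 60·(-2/3) = -40.
  So ∫_0^π (u')² dx = 50*π + 9*π/2 − 40 = -40 + 109*π/2.
||u||_{H^1}^2 = (-40 + 17*π) + (-40 + 109*π/2) = -80 + 143*π/2.


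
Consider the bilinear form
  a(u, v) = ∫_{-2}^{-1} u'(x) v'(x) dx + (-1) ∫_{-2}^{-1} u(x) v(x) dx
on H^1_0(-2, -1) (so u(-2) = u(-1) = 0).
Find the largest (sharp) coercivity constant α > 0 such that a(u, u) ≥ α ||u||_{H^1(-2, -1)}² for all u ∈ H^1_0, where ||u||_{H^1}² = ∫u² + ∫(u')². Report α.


α = (-1 + π^2)/(1 + π^2)

Coercivity of a(·,·) on H^1_0(-2, -1) means a(u, u) ≥ α ||u||_{H^1}² for every u ∈ H^1_0.
The interval has length L = 1, and Poincaré/coercivity depend only on L. Here a(u, u) = ∫(u')² + (-1)·∫u².
Here c = -1 < 0 with |c| < (π/L)² = π^2, so coercivity still holds. The condition a(u,u) ≥ α||u||_{H^1}² reads (1−α)∫(u')² ≥ (α−c)∫u². Any admissible α is ≤ 1 (rapidly oscillating u have ∫u²/∫(u')² → 0), and α = 1 would force 0 ≥ (1−c)∫u², impossible since c < 1; so 1−α > 0. By the sharp Poincaré inequality on H^1_0 of an interval of length L, ∫(u')² ≥ (π/L)²∫u² with equality for the first sine mode sin(π(x−x₀)/L) (x₀ the left endpoint), so the inequality holds for all u iff (1−α)(π/L)² ≥ α − c, i.e. α ≤ ((π/L)² + c)/((π/L)² + 1) = (1 + c(L/π)²)/(1 + (L/π)²). (Direct route, valid since c ≤ 0: Poincaré gives c∫u² ≥ c(L/π)²∫(u')², so a(u,u) ≥ (1 + c(L/π)²)∫(u')², while ||u||_{H^1}² ≤ (1 + (L/π)²)∫(u')²; dividing yields the same α.) With (π/L)² = π^2 and c = -1, the largest admissible constant is α = ((π/L)² + c)/((π/L)² + 1).
Simplifying, α = (-1 + π^2)/(1 + π^2).


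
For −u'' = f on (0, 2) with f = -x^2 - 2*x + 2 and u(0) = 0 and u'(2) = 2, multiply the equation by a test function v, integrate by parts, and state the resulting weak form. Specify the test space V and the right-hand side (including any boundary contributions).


V = {v ∈ H^1(0, 2) : v(0) = 0} (test functions vanish at x = 0 where u is specified); weak form: ∫_0^2 u'v' dx = ∫_0^2 (-x^2 - 2*x + 2) v dx + 2·v(2) for all v ∈ V.

Multiply both sides by a test function v and integrate from 0 to 2:
  ∫_0^2 −u''(x) v(x) dx = ∫_0^2 f(x) v(x) dx.
Integrate the LHS by parts once:
  ∫_0^2 −u'' v dx = −[u'(x) v(x)]_0^2 + ∫_0^2 u'(x) v'(x) dx.
Thus ∫_0^2 u'(x) v'(x) dx = ∫_0^2 f(x) v(x) dx + [u'(x) v(x)]_0^2.
Choose V so that boundary terms are either known or forced to vanish.
Mixed BC: u(0) = 0 (Dirichlet) and u'(2) = 2 (Neumann). Define V = {v ∈ H^1(0, 2) : v(0) = 0}. Then [u' v]_0^2 = u'(2)·v(2) − u'(0)·0 = 2·v(2).
Weak formulation: find u (satisfying any essential BC) such that ∫_0^2 u'(x) v'(x) dx = ∫_0^2 f v dx + 2·v(2) for all v ∈ V (Dirichlet at 0 absorbed into V; Neumann datum at x = 2 contributes the boundary term).
Substituting f(x) = -x^2 - 2*x + 2, the right-hand side is ∫_0^2 (-x^2 - 2*x + 2) v dx + 2·v(2).


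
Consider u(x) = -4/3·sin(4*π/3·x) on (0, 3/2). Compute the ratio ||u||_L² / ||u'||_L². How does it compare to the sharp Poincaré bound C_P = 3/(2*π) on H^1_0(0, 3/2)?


||u||_L² / ||u'||_L² = 3/(4*π) < C_P = 3/(2*π).

u(x) = -4/3·sin(4*π/3·x), so u'(x) = -16*π*cos(4*π*x/3)/9.
Writing u(x) = A·sin(kπx/L) with A = -4/3 and k = 2, use ∫_0^L sin²(kπx/L) dx = L/2 and ∫_0^L cos²(kπx/L) dx = L/2.
u² = 16/9·sin²(4*π/3·x) and (u')² = 256*π^2/81·cos²(4*π/3·x), and each of sin², cos² integrates to L/2 = 3/4 over (0, 3/2).
∫_0^3/2 u² dx = 4/3, so ||u||_L² = 2*sqrt(3)/3.
∫_0^3/2 (u')² dx = 64*π^2/27, so ||u'||_L² = 8*sqrt(3)*π/9.
Ratio ||u||_L² / ||u'||_L² = 3/(4*π).
Sharp Poincaré constant on H^1_0(0, 3/2) is C_P = L/π = 3/(2*π), achieved by sin(2*π/3·x).
This is the k = 2 harmonic; the ratio L/(kπ) is strictly less than C_P = L/π, consistent with the sharp inequality ||u||_L² ≤ C_P ||u'||_L².


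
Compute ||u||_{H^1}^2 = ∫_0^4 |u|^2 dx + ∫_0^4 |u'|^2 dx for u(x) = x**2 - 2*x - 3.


||u||_{H^1}^2 = 1132/15

The H^1 norm (squared) on an interval (0, L) is
  ||u||_{H^1}^2 = ∫_0^L u(x)^2 dx + ∫_0^L u'(x)^2 dx.
Compute u'(x) = 2*x - 2.
Then u(x)^2 = x**4 - 4*x**3 - 2*x**2 + 12*x + 9 and u'(x)^2 = 4*x**2 - 8*x + 4.
Integrate each monomial from 0 to 4 using ∫_0^4 c·x^n dx = c·4^(n+1)/(n+1):
  ∫_0^4 u(x)^2 dx = ∫_0^4 (x^4 - 4*x^3 - 2*x^2 + 12*x + 9) dx. Term by term:
    ∫_0^4 x^4 dx = 1024/5;  ∫_0^4 -4*x^3 dx = -256;  ∫_0^4 -2*x^2 dx = -128/3;
    ∫_0^4 12*x dx = 96;  ∫_0^4 9 dx = 36.
  Sum: 1024/5 − 256 − 128/3 + 96 + 36 = 572/15.
  ∫_0^4 u'(x)^2 dx = ∫_0^4 (4*x^2 - 8*x + 4) dx. Term by term:
    ∫_0^4 4*x^2 dx = 256/3;  ∫_0^4 -8*x dx = -64;  ∫_0^4 4 dx = 16.
  Sum: 256/3 − 64 + 16 = 112/3.
Adding: ||u||_{H^1}^2 = 572/15 + 112/3 = 1132/15.


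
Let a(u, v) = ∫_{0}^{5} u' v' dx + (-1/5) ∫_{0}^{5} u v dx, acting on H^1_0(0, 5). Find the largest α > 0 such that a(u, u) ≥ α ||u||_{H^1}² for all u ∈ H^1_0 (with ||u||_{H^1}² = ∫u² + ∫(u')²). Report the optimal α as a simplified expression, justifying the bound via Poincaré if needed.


α = (-5 + π^2)/(π^2 + 25)

Coercivity of a(·,·) on H^1_0(0, 5) means a(u, u) ≥ α ||u||_{H^1}² for every u ∈ H^1_0.
The interval has length L = 5, and Poincaré/coercivity depend only on L. Here a(u, u) = ∫(u')² + (-1/5)·∫u².
Here c = -1/5 < 0 with |c| < (π/L)² = π^2/25, so coercivity still holds. The condition a(u,u) ≥ α||u||_{H^1}² reads (1−α)∫(u')² ≥ (α−c)∫u². Any admissible α is ≤ 1 (rapidly oscillating u have ∫u²/∫(u')² → 0), and α = 1 would force 0 ≥ (1−c)∫u², impossible since c < 1; so 1−α > 0. By the sharp Poincaré inequality on H^1_0 of an interval of length L, ∫(u')² ≥ (π/L)²∫u² with equality for the first sine mode sin(π(x−x₀)/L) (x₀ the left endpoint), so the inequality holds for all u iff (1−α)(π/L)² ≥ α − c, i.e. α ≤ ((π/L)² + c)/((π/L)² + 1) = (1 + c(L/π)²)/(1 + (L/π)²). (Direct route, valid since c ≤ 0: Poincaré gives c∫u² ≥ c(L/π)²∫(u')², so a(u,u) ≥ (1 + c(L/π)²)∫(u')², while ||u||_{H^1}² ≤ (1 + (L/π)²)∫(u')²; dividing yields the same α.) With (π/L)² = π^2/25 and c = -1/5, the largest admissible constant is α = ((π/L)² + c)/((π/L)² + 1).
Simplifying, α = (-5 + π^2)/(π^2 + 25).


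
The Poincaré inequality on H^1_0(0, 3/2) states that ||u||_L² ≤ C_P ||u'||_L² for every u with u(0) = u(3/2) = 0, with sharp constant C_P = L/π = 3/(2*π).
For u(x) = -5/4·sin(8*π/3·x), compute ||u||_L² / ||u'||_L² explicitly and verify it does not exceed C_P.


||u||_L² / ||u'||_L² = 3/(8*π) < C_P = 3/(2*π).

u(x) = -5/4·sin(8*π/3·x), so u'(x) = -10*π*cos(8*π*x/3)/3.
Writing u(x) = A·sin(kπx/L) with A = -5/4 and k = 4, use ∫_0^L sin²(kπx/L) dx = L/2 and ∫_0^L cos²(kπx/L) dx = L/2.
u² = 25/16·sin²(8*π/3·x) and (u')² = 100*π^2/9·cos²(8*π/3·x), and each of sin², cos² integrates to L/2 = 3/4 over (0, 3/2).
∫_0^3/2 u² dx = 75/64, so ||u||_L² = 5*sqrt(3)/8.
∫_0^3/2 (u')² dx = 25*π^2/3, so ||u'||_L² = 5*sqrt(3)*π/3.
Ratio ||u||_L² / ||u'||_L² = 3/(8*π).
Sharp Poincaré constant on H^1_0(0, 3/2) is C_P = L/π = 3/(2*π), achieved by sin(2*π/3·x).
This is the k = 4 harmonic; the ratio L/(kπ) is strictly less than C_P = L/π, consistent with the sharp inequality ||u||_L² ≤ C_P ||u'||_L².


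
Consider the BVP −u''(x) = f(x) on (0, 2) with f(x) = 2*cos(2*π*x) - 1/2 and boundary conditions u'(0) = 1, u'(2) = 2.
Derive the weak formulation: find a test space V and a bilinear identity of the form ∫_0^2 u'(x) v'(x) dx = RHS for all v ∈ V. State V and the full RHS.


V = H^1(0, 2) (v unrestricted at boundary; u is determined up to an additive constant); weak form: ∫_0^2 u'v' dx = ∫_0^2 (2*cos(2*π*x) - 1/2) v dx + 2·v(2) − v(0) for all v ∈ V.

Multiply both sides by a test function v and integrate from 0 to 2:
  ∫_0^2 −u''(x) v(x) dx = ∫_0^2 f(x) v(x) dx.
Integrate the LHS by parts once:
  ∫_0^2 −u'' v dx = −[u'(x) v(x)]_0^2 + ∫_0^2 u'(x) v'(x) dx.
Thus ∫_0^2 u'(x) v'(x) dx = ∫_0^2 f(x) v(x) dx + [u'(x) v(x)]_0^2.
Choose V so that boundary terms are either known or forced to vanish.
u has inhomogeneous Neumann u'(0) = 1, u'(2) = 2. [u' v]_0^2 = (2)·v(2) − (1)·v(0) = 2·v(2) − v(0). Take V = H^1(0, 2); boundary term becomes part of RHS.
Weak formulation: find u (satisfying any essential BC) such that ∫_0^2 u'(x) v'(x) dx = ∫_0^2 f v dx + 2·v(2) − v(0) for all v ∈ V (Neumann data are natural BCs: they enter the RHS as boundary terms).
Substituting f(x) = 2*cos(2*π*x) - 1/2, the right-hand side is ∫_0^2 (2*cos(2*π*x) - 1/2) v dx + 2·v(2) − v(0).
Compatibility check (pure Neumann): taking v ≡ 1 ∈ V gives 0 = ∫_0^2 f dx + (2) − (1), i.e. ∫_0^2 f dx must equal u'(0) − u'(2) = -1. Indeed ∫_0^2 (2*cos(2*π*x) - 1/2) dx = -1, so the data are compatible. The solution is then unique only up to an additive constant (fix it e.g. by requiring ∫_0^2 u dx = 0).


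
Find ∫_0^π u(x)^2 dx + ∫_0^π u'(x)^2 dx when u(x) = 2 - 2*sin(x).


||u||_{H^1(0,π)}^2 = -16 + 8*π

u'(x) = -2*cos(x).
Expand u² and (u')² and integrate term by term on (0, π), using: for integers n ≥ 1, ∫_0^π sin²(nx) dx = ∫_0^π cos²(nx) dx = π/2; for n ≠ n', ∫_0^π sin(nx)sin(n'x) dx = ∫_0^π cos(nx)cos(n'x) dx = 0; and by product-to-sum, ∫_0^π sin(nx)cos(n'x) dx = ½∫_0^π [sin((n+n')x) + sin((n−n')x)] dx, which is 0 when n+n' is even and 2n/(n²−n'²) when n+n' is odd (it need not vanish on (0, π)). For the constant mode: ∫_0^π 1 dx = π, ∫_0^π cos(nx) dx = 0, ∫_0^π sin(nx) dx = (1−(−1)^n)/n.
  u² squared terms: (2)²·∫1 dx = 4·π = 4*π;  (-2)²·∫sin(x)² dx = 4·π/2 = 2*π.
  u² cross terms: 2·(2)·(-2)·∫1·sin(x) dx = -8·(2) = -16.
  So ∫_0^π u² dx = 4*π + 2*π − 16 = -16 + 6*π.
  (u')² squared terms: (-2)²·∫cos(x)² dx = 4·π/2 = 2*π.
  So ∫_0^π (u')² dx = 2*π.
||u||_{H^1}^2 = (-16 + 6*π) + (2*π) = -16 + 8*π.


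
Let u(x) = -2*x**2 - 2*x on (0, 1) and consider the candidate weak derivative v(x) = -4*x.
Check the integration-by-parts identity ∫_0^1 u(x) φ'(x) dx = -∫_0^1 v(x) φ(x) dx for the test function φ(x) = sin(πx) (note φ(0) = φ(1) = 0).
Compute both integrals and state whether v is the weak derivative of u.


LHS = 8/π, RHS = 4/π. No, v is not the weak derivative of u.

u(x) = -2*x**2 - 2*x, classical derivative u'(x) = -4*x - 2.
φ(x) = sin(πx), so φ'(x) = π*cos(π*x).
Note φ(0) = φ(1) = 0, so the boundary term u·φ vanishes.
LHS = ∫_0^1 u(x) φ'(x) dx = ∫_0^1 (-2*π*x^2*cos(π*x) - 2*π*x*cos(π*x)) dx. Term by term:
  ∫_0^1 -2*π*x*cos(π*x) dx = 4/π;  ∫_0^1 -2*π*x^2*cos(π*x) dx = 4/π.
Sum: 4/π + 4/π = 8/π.
So LHS = 8/π.
∫_0^1 v(x) φ(x) dx = ∫_0^1 (-4*x*sin(π*x)) dx. Term by term:
  ∫_0^1 -4*x*sin(π*x) dx = -4/π.
So RHS = -∫_0^1 v(x) φ(x) dx = 4/π.
LHS − RHS = 4/π ≠ 0, so the identity fails.
(For a valid weak derivative the identity must hold for EVERY test function, in particular this one. The failure shows v is NOT the weak derivative of u.)
Correct weak derivative would be u'(x) = -4*x - 2.


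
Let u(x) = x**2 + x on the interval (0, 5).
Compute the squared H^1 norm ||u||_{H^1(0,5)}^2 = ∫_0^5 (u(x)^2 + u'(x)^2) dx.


||u||_{H^1}^2 = 7205/6

The H^1 norm (squared) on an interval (0, L) is
  ||u||_{H^1}^2 = ∫_0^L u(x)^2 dx + ∫_0^L u'(x)^2 dx.
Compute u'(x) = 2*x + 1.
Then u(x)^2 = x**4 + 2*x**3 + x**2 and u'(x)^2 = 4*x**2 + 4*x + 1.
Integrate each monomial from 0 to 5 using ∫_0^5 c·x^n dx = c·5^(n+1)/(n+1):
  ∫_0^5 u(x)^2 dx = ∫_0^5 (x^4 + 2*x^3 + x^2) dx. Term by term:
    ∫_0^5 x^4 dx = 625;  ∫_0^5 2*x^3 dx = 625/2;  ∫_0^5 x^2 dx = 125/3.
  Sum: 625 + 625/2 + 125/3 = 5875/6.
  ∫_0^5 u'(x)^2 dx = ∫_0^5 (4*x^2 + 4*x + 1) dx. Term by term:
    ∫_0^5 4*x^2 dx = 500/3;  ∫_0^5 4*x dx = 50;  ∫_0^5 1 dx = 5.
  Sum: 500/3 + 50 + 5 = 665/3.
Adding: ||u||_{H^1}^2 = 5875/6 + 665/3 = 7205/6.


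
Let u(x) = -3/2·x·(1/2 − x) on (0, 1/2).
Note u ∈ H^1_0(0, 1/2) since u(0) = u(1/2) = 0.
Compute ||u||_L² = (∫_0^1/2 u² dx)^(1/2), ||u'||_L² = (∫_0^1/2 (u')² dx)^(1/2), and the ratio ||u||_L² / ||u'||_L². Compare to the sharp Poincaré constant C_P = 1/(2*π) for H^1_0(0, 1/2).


||u||_L² / ||u'||_L² = sqrt(10)/20 < C_P = 1/(2*π).

u(x) = -3/2·x·(1/2 − x), so u'(x) = 3*x - 3/4.
u(x) = -3/2·x·(1/2 − x) vanishes at x = 0 and x = 1/2, so u ∈ H^1_0(0, 1/2). Differentiate via the product rule and integrate the resulting polynomials term by term.
  ∫_0^1/2 u² dx = ∫_0^1/2 (9*x^4/4 - 9*x^3/4 + 9*x^2/16) dx. Term by term:
    ∫_0^1/2 9*x^4/4 dx = 9/640;  ∫_0^1/2 -9*x^3/4 dx = -9/256;  ∫_0^1/2 9*x^2/16 dx = 3/128.
  Sum: 9/640 − 9/256 + 3/128 = 3/1280.
  ∫_0^1/2 (u')² dx = ∫_0^1/2 (9*x^2 - 9*x/2 + 9/16) dx. Term by term:
    ∫_0^1/2 9*x^2 dx = 3/8;  ∫_0^1/2 -9*x/2 dx = -9/16;  ∫_0^1/2 9/16 dx = 9/32.
  Sum: 3/8 − 9/16 + 9/32 = 3/32.
∫_0^1/2 u² dx = 3/1280, so ||u||_L² = sqrt(15)/80.
∫_0^1/2 (u')² dx = 3/32, so ||u'||_L² = sqrt(6)/8.
Ratio ||u||_L² / ||u'||_L² = sqrt(10)/20.
Sharp Poincaré constant on H^1_0(0, 1/2) is C_P = L/π = 1/(2*π), achieved by sin(2*π·x).
A polynomial bump cannot attain the sharp Poincaré constant (only the first sine eigenfunction does), so the ratio is strictly less than C_P, consistent with ||u||_L² ≤ C_P ||u'||_L².


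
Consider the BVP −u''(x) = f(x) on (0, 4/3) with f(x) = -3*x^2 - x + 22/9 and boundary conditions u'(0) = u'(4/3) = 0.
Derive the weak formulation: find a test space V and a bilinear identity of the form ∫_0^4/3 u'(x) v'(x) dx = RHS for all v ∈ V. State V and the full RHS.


V = H^1(0, 4/3) (no boundary constraint on v; u is determined up to an additive constant); weak form: ∫_0^4/3 u'v' dx = ∫_0^4/3 (-3*x^2 - x + 22/9) v dx for all v ∈ V.

Multiply both sides by a test function v and integrate from 0 to 4/3:
  ∫_0^4/3 −u''(x) v(x) dx = ∫_0^4/3 f(x) v(x) dx.
Integrate the LHS by parts once:
  ∫_0^4/3 −u'' v dx = −[u'(x) v(x)]_0^4/3 + ∫_0^4/3 u'(x) v'(x) dx.
Thus ∫_0^4/3 u'(x) v'(x) dx = ∫_0^4/3 f(x) v(x) dx + [u'(x) v(x)]_0^4/3.
Choose V so that boundary terms are either known or forced to vanish.
u has homogeneous Neumann: u'(0) = u'(4/3) = 0. So [u' v]_0^4/3 = 0·v(4/3) − 0·v(0) = 0 for any v; take V = H^1(0, 4/3).
Weak formulation: find u (satisfying any essential BC) such that ∫_0^4/3 u'(x) v'(x) dx = ∫_0^4/3 f v dx for all v ∈ V (homogeneous Neumann, so boundary terms vanish).
Substituting f(x) = -3*x^2 - x + 22/9, the right-hand side is ∫_0^4/3 (-3*x^2 - x + 22/9) v dx.
Compatibility check (pure Neumann): taking v ≡ 1 ∈ V gives 0 = ∫_0^4/3 f dx + (0) − (0), i.e. ∫_0^4/3 f dx must equal u'(0) − u'(4/3) = 0. Indeed ∫_0^4/3 (-3*x^2 - x + 22/9) dx = 0, so the data are compatible. The solution is then unique only up to an additive constant (fix it e.g. by requiring ∫_0^4/3 u dx = 0).


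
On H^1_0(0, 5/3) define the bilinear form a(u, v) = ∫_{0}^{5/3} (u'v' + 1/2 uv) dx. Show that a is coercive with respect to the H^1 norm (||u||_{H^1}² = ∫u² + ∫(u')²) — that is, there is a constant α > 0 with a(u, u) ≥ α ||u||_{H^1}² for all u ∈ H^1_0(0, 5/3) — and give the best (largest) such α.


α = (25 + 18*π^2)/(2*(25 + 9*π^2))

Coercivity of a(·,·) on H^1_0(0, 5/3) means a(u, u) ≥ α ||u||_{H^1}² for every u ∈ H^1_0.
The interval has length L = 5/3, and Poincaré/coercivity depend only on L. Here a(u, u) = ∫(u')² + (1/2)·∫u².
Here 0 < c = 1/2 < 1. The condition a(u,u) ≥ α||u||_{H^1}² reads (1−α)∫(u')² ≥ (α−c)∫u². Any admissible α is ≤ 1 (rapidly oscillating u have ∫u²/∫(u')² → 0), and α = 1 would force 0 ≥ (1−c)∫u², impossible since c < 1; so 1−α > 0. By the sharp Poincaré inequality on H^1_0 of an interval of length L, ∫(u')² ≥ (π/L)²∫u² with equality for the first sine mode sin(π(x−x₀)/L) (x₀ the left endpoint), so the inequality holds for all u iff (1−α)(π/L)² ≥ α − c, i.e. α ≤ ((π/L)² + c)/((π/L)² + 1) = (1 + c(L/π)²)/(1 + (L/π)²). With (π/L)² = 9*π^2/25 and c = 1/2, the largest admissible constant is α = ((π/L)² + c)/((π/L)² + 1).
Simplifying, α = (25 + 18*π^2)/(2*(25 + 9*π^2)).


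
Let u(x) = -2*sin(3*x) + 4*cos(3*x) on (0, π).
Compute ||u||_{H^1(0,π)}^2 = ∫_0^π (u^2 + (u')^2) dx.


||u||_{H^1(0,π)}^2 = 100*π

u'(x) = -12*sin(3*x) - 6*cos(3*x).
Expand u² and (u')² and integrate term by term on (0, π), using: for integers n ≥ 1, ∫_0^π sin²(nx) dx = ∫_0^π cos²(nx) dx = π/2; for n ≠ n', ∫_0^π sin(nx)sin(n'x) dx = ∫_0^π cos(nx)cos(n'x) dx = 0; and by product-to-sum, ∫_0^π sin(nx)cos(n'x) dx = ½∫_0^π [sin((n+n')x) + sin((n−n')x)] dx, which is 0 when n+n' is even and 2n/(n²−n'²) when n+n' is odd (it need not vanish on (0, π)).
  u² squared terms: (-2)²·∫sin(3x)² dx = 4·π/2 = 2*π;  (4)²·∫cos(3x)² dx = 16·π/2 = 8*π.
  u² cross terms: 2·(-2)·(4)·∫sin(3x)·cos(3x) dx = -16·(0) = 0.
  So ∫_0^π u² dx = 2*π + 8*π + 0 = 10*π.
  (u')² squared terms: (-12)²·∫sin(3x)² dx = 144·π/2 = 72*π;  (-6)²·∫cos(3x)² dx = 36·π/2 = 18*π.
  (u')² cross terms: 2·(-12)·(-6)·∫sin(3x)·cos(3x) dx = 144·(0) = 0.
  So ∫_0^π (u')² dx = 72*π + 18*π + 0 = 90*π.
||u||_{H^1}^2 = (10*π) + (90*π) = 100*π.


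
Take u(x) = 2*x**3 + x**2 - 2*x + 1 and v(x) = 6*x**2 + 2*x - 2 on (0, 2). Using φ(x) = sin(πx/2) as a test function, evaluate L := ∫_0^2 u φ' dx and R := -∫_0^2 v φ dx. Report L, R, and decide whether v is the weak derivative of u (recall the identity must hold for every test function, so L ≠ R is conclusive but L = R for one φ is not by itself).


LHS = -48/π + 192/π^3, RHS = -48/π + 192/π^3. Yes, v = u' weakly.

u(x) = 2*x**3 + x**2 - 2*x + 1, classical derivative u'(x) = 6*x**2 + 2*x - 2.
φ(x) = sin(πx/2), so φ'(x) = π*cos(π*x/2)/2.
Note φ(0) = φ(2) = 0, so the boundary term u·φ vanishes.
LHS = ∫_0^2 u(x) φ'(x) dx = ∫_0^2 (π*x^3*cos(π*x/2) + π*x^2*cos(π*x/2)/2 - π*x*cos(π*x/2) + π*cos(π*x/2)/2) dx. Term by term:
  ∫_0^2 π*cos(π*x/2)/2 dx = 0;  ∫_0^2 π*x^3*cos(π*x/2) dx = -48/π + 192/π^3;  ∫_0^2 π*x^2*cos(π*x/2)/2 dx = -8/π;
  ∫_0^2 -π*x*cos(π*x/2) dx = 8/π.
Sum: 0 + -48/π + 192/π^3 − 8/π + 8/π = -48/π + 192/π^3.
So LHS = -48/π + 192/π^3.
∫_0^2 v(x) φ(x) dx = ∫_0^2 (6*x^2*sin(π*x/2) + 2*x*sin(π*x/2) - 2*sin(π*x/2)) dx. Term by term:
  ∫_0^2 -2*sin(π*x/2) dx = -8/π;  ∫_0^2 2*x*sin(π*x/2) dx = 8/π;  ∫_0^2 6*x^2*sin(π*x/2) dx = -192/π^3 + 48/π.
Sum: -8/π + 8/π + -192/π^3 + 48/π = -192/π^3 + 48/π.
So RHS = -∫_0^2 v(x) φ(x) dx = -48/π + 192/π^3.
LHS = RHS, so the identity holds for this test φ.
Moreover u is smooth here and v(x) = u'(x) = 6*x**2 + 2*x - 2 pointwise, so the identity holds for every test function. Hence v is the weak derivative of u.


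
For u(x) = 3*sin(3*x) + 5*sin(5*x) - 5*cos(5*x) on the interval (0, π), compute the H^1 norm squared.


||u||_{H^1(0,π)}^2 = 695*π

u'(x) = 25*sin(5*x) + 9*cos(3*x) + 25*cos(5*x).
Expand u² and (u')² and integrate term by term on (0, π), using: for integers n ≥ 1, ∫_0^π sin²(nx) dx = ∫_0^π cos²(nx) dx = π/2; for n ≠ n', ∫_0^π sin(nx)sin(n'x) dx = ∫_0^π cos(nx)cos(n'x) dx = 0; and by product-to-sum, ∫_0^π sin(nx)cos(n'x) dx = ½∫_0^π [sin((n+n')x) + sin((n−n')x)] dx, which is 0 when n+n' is even and 2n/(n²−n'²) when n+n' is odd (it need not vanish on (0, π)).
  u² squared terms: (-5)²·∫cos(5x)² dx = 25·π/2 = 25*π/2;  (3)²·∫sin(3x)² dx = 9·π/2 = 9*π/2;  (5)²·∫sin(5x)² dx = 25·π/2 = 25*π/2.
  u² cross terms: 2·(-5)·(3)·∫cos(5x)·sin(3x) dx = -30·(0) = 0;  2·(-5)·(5)·∫cos(5x)·sin(5x) dx = -50·(0) = 0;  2·(3)·(5)·∫sin(3x)·sin(5x) dx = 30·(0) = 0.
  So ∫_0^π u² dx = 25*π/2 + 9*π/2 + 25*π/2 + 0 + 0 + 0 = 59*π/2.
  (u')² squared terms: (9)²·∫cos(3x)² dx = 81·π/2 = 81*π/2;  (25)²·∫cos(5x)² dx = 625·π/2 = 625*π/2;  (25)²·∫sin(5x)² dx = 625·π/2 = 625*π/2.
  (u')² cross terms: 2·(9)·(25)·∫cos(3x)·cos(5x) dx = 450·(0) = 0;  2·(9)·(25)·∫cos(3x)·sin(5x) dx = 450·(0) = 0;  2·(25)·(25)·∫cos(5x)·sin(5x) dx = 1250·(0) = 0.
  So ∫_0^π (u')² dx = 81*π/2 + 625*π/2 + 625*π/2 + 0 + 0 + 0 = 1331*π/2.
||u||_{H^1}^2 = (59*π/2) + (1331*π/2) = 695*π.


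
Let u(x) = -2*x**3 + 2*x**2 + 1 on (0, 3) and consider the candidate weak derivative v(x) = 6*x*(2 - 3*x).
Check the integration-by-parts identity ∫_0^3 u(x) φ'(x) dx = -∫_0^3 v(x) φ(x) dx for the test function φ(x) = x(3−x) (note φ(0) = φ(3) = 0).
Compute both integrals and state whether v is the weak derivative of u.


LHS = 459/10, RHS = 1377/10. No, v is not the weak derivative of u.

u(x) = -2*x**3 + 2*x**2 + 1, classical derivative u'(x) = -6*x**2 + 4*x.
φ(x) = x(3−x), so φ'(x) = 3 - 2*x.
Note φ(0) = φ(3) = 0, so the boundary term u·φ vanishes.
LHS = ∫_0^3 u(x) φ'(x) dx = ∫_0^3 (4*x^4 - 10*x^3 + 6*x^2 - 2*x + 3) dx. Term by term:
  ∫_0^3 4*x^4 dx = 972/5;  ∫_0^3 -10*x^3 dx = -405/2;  ∫_0^3 6*x^2 dx = 54;
  ∫_0^3 -2*x dx = -9;  ∫_0^3 3 dx = 9.
Sum: 972/5 − 405/2 + 54 − 9 + 9 = 459/10.
So LHS = 459/10.
∫_0^3 v(x) φ(x) dx = ∫_0^3 (18*x^4 - 66*x^3 + 36*x^2) dx. Term by term:
  ∫_0^3 18*x^4 dx = 4374/5;  ∫_0^3 -66*x^3 dx = -2673/2;  ∫_0^3 36*x^2 dx = 324.
Sum: 4374/5 − 2673/2 + 324 = -1377/10.
So RHS = -∫_0^3 v(x) φ(x) dx = 1377/10.
LHS − RHS = -459/5 ≠ 0, so the identity fails.
(For a valid weak derivative the identity must hold for EVERY test function, in particular this one. The failure shows v is NOT the weak derivative of u.)
Correct weak derivative would be u'(x) = -6*x**2 + 4*x.


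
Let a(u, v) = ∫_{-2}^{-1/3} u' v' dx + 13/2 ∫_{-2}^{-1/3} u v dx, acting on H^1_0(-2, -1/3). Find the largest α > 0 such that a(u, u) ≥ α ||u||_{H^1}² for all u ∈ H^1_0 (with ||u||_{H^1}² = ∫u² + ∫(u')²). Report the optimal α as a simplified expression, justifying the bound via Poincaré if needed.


α = 1

Coercivity of a(·,·) on H^1_0(-2, -1/3) means a(u, u) ≥ α ||u||_{H^1}² for every u ∈ H^1_0.
The interval has length L = 5/3, and Poincaré/coercivity depend only on L. Here a(u, u) = ∫(u')² + (13/2)·∫u².
Here c = 13/2 ≥ 1, so a(u,u) = ∫(u')² + c∫u² ≥ ∫(u')² + ∫u² = ||u||_{H^1}², i.e. α = 1 works. No larger α is possible: a(u,u) ≥ α||u||_{H^1}² means (1−α)∫(u')² ≥ (α−c)∫u², and for the modes u_n = sin(nπ(x−x₀)/L) (x₀ the left endpoint) one has ∫u_n²/∫(u_n')² = (L/(nπ))² → 0, so a(u_n,u_n)/||u_n||_{H^1}² → 1. Hence the optimal constant is α = 1.
Therefore α = 1.


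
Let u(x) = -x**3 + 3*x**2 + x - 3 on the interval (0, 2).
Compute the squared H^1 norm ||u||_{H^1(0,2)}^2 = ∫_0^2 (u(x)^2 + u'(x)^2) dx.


||u||_{H^1}^2 = 2872/105

The H^1 norm (squared) on an interval (0, L) is
  ||u||_{H^1}^2 = ∫_0^L u(x)^2 dx + ∫_0^L u'(x)^2 dx.
Compute u'(x) = -3*x**2 + 6*x + 1.
Then u(x)^2 = x**6 - 6*x**5 + 7*x**4 + 12*x**3 - 17*x**2 - 6*x + 9 and u'(x)^2 = 9*x**4 - 36*x**3 + 30*x**2 + 12*x + 1.
Integrate each monomial from 0 to 2 using ∫_0^2 c·x^n dx = c·2^(n+1)/(n+1):
  ∫_0^2 u(x)^2 dx = ∫_0^2 (x^6 - 6*x^5 + 7*x^4 + 12*x^3 - 17*x^2 - 6*x + 9) dx. Term by term:
    ∫_0^2 x^6 dx = 128/7;  ∫_0^2 -6*x^5 dx = -64;  ∫_0^2 7*x^4 dx = 224/5;
    ∫_0^2 12*x^3 dx = 48;  ∫_0^2 -17*x^2 dx = -136/3;  ∫_0^2 -6*x dx = -12;
    ∫_0^2 9 dx = 18.
  Sum: 128/7 − 64 + 224/5 + 48 − 136/3 − 12 + 18 = 814/105.
  ∫_0^2 u'(x)^2 dx = ∫_0^2 (9*x^4 - 36*x^3 + 30*x^2 + 12*x + 1) dx. Term by term:
    ∫_0^2 9*x^4 dx = 288/5;  ∫_0^2 -36*x^3 dx = -144;  ∫_0^2 30*x^2 dx = 80;
    ∫_0^2 12*x dx = 24;  ∫_0^2 1 dx = 2.
  Sum: 288/5 − 144 + 80 + 24 + 2 = 98/5.
Adding: ||u||_{H^1}^2 = 814/105 + 98/5 = 2872/105.


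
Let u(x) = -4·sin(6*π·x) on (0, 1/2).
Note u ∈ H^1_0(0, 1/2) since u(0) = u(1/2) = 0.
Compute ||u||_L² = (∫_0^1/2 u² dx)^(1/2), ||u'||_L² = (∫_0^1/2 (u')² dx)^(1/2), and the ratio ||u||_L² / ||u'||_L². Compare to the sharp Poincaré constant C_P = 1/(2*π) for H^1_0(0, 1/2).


||u||_L² / ||u'||_L² = 1/(6*π) < C_P = 1/(2*π).

u(x) = -4·sin(6*π·x), so u'(x) = -24*π*cos(6*π*x).
Writing u(x) = A·sin(kπx/L) with A = -4 and k = 3, use ∫_0^L sin²(kπx/L) dx = L/2 and ∫_0^L cos²(kπx/L) dx = L/2.
u² = 16·sin²(6*π·x) and (u')² = 576*π^2·cos²(6*π·x), and each of sin², cos² integrates to L/2 = 1/4 over (0, 1/2).
∫_0^1/2 u² dx = 4, so ||u||_L² = 2.
∫_0^1/2 (u')² dx = 144*π^2, so ||u'||_L² = 12*π.
Ratio ||u||_L² / ||u'||_L² = 1/(6*π).
Sharp Poincaré constant on H^1_0(0, 1/2) is C_P = L/π = 1/(2*π), achieved by sin(2*π·x).
This is the k = 3 harmonic; the ratio L/(kπ) is strictly less than C_P = L/π, consistent with the sharp inequality ||u||_L² ≤ C_P ||u'||_L².


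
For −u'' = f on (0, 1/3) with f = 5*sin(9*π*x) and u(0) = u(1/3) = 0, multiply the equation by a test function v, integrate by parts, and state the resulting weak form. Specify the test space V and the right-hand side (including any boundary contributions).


V = H^1_0(0, 1/3) (so v(0) = v(1/3) = 0); weak form: ∫_0^1/3 u'v' dx = ∫_0^1/3 (5*sin(9*π*x)) v dx for all v ∈ V.

Multiply both sides by a test function v and integrate from 0 to 1/3:
  ∫_0^1/3 −u''(x) v(x) dx = ∫_0^1/3 f(x) v(x) dx.
Integrate the LHS by parts once:
  ∫_0^1/3 −u'' v dx = −[u'(x) v(x)]_0^1/3 + ∫_0^1/3 u'(x) v'(x) dx.
Thus ∫_0^1/3 u'(x) v'(x) dx = ∫_0^1/3 f(x) v(x) dx + [u'(x) v(x)]_0^1/3.
Choose V so that boundary terms are either known or forced to vanish.
u is Dirichlet: u(0) = u(1/3) = 0. Let V = H^1_0(0, 1/3); then v(0) = v(1/3) = 0, and [u' v]_0^1/3 = 0.
Weak formulation: find u (satisfying any essential BC) such that ∫_0^1/3 u'(x) v'(x) dx = ∫_0^1/3 f v dx for all v ∈ V.
Substituting f(x) = 5*sin(9*π*x), the right-hand side is ∫_0^1/3 (5*sin(9*π*x)) v dx.


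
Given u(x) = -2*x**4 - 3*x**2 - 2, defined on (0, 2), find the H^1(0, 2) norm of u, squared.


||u||_{H^1}^2 = 780088/315

The H^1 norm (squared) on an interval (0, L) is
  ||u||_{H^1}^2 = ∫_0^L u(x)^2 dx + ∫_0^L u'(x)^2 dx.
Compute u'(x) = -8*x**3 - 6*x.
Then u(x)^2 = 4*x**8 + 12*x**6 + 17*x**4 + 12*x**2 + 4 and u'(x)^2 = 64*x**6 + 96*x**4 + 36*x**2.
Integrate each monomial from 0 to 2 using ∫_0^2 c·x^n dx = c·2^(n+1)/(n+1):
  ∫_0^2 u(x)^2 dx = ∫_0^2 (4*x^8 + 12*x^6 + 17*x^4 + 12*x^2 + 4) dx. Term by term:
    ∫_0^2 4*x^8 dx = 2048/9;  ∫_0^2 12*x^6 dx = 1536/7;  ∫_0^2 17*x^4 dx = 544/5;
    ∫_0^2 12*x^2 dx = 32;  ∫_0^2 4 dx = 8.
  Sum: 2048/9 + 1536/7 + 544/5 + 32 + 8 = 187672/315.
  ∫_0^2 u'(x)^2 dx = ∫_0^2 (64*x^6 + 96*x^4 + 36*x^2) dx. Term by term:
    ∫_0^2 64*x^6 dx = 8192/7;  ∫_0^2 96*x^4 dx = 3072/5;  ∫_0^2 36*x^2 dx = 96.
  Sum: 8192/7 + 3072/5 + 96 = 65824/35.
Adding: ||u||_{H^1}^2 = 187672/315 + 65824/35 = 780088/315.


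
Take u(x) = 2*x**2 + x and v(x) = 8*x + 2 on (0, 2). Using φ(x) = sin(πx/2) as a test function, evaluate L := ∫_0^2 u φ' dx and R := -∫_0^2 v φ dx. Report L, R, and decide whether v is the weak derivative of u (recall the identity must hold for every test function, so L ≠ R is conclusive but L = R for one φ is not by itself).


LHS = -20/π, RHS = -40/π. No, v is not the weak derivative of u.

u(x) = 2*x**2 + x, classical derivative u'(x) = 4*x + 1.
φ(x) = sin(πx/2), so φ'(x) = π*cos(π*x/2)/2.
Note φ(0) = φ(2) = 0, so the boundary term u·φ vanishes.
LHS = ∫_0^2 u(x) φ'(x) dx = ∫_0^2 (π*x^2*cos(π*x/2) + π*x*cos(π*x/2)/2) dx. Term by term:
  ∫_0^2 π*x^2*cos(π*x/2) dx = -16/π;  ∫_0^2 π*x*cos(π*x/2)/2 dx = -4/π.
Sum: -16/π − 4/π = -20/π.
So LHS = -20/π.
∫_0^2 v(x) φ(x) dx = ∫_0^2 (8*x*sin(π*x/2) + 2*sin(π*x/2)) dx. Term by term:
  ∫_0^2 2*sin(π*x/2) dx = 8/π;  ∫_0^2 8*x*sin(π*x/2) dx = 32/π.
Sum: 8/π + 32/π = 40/π.
So RHS = -∫_0^2 v(x) φ(x) dx = -40/π.
LHS − RHS = 20/π ≠ 0, so the identity fails.
(For a valid weak derivative the identity must hold for EVERY test function, in particular this one. The failure shows v is NOT the weak derivative of u.)
Correct weak derivative would be u'(x) = 4*x + 1.


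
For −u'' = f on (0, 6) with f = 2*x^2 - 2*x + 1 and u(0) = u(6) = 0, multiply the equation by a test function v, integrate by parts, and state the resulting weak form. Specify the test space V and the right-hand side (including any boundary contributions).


V = H^1_0(0, 6) (so v(0) = v(6) = 0); weak form: ∫_0^6 u'v' dx = ∫_0^6 (2*x^2 - 2*x + 1) v dx for all v ∈ V.

Multiply both sides by a test function v and integrate from 0 to 6:
  ∫_0^6 −u''(x) v(x) dx = ∫_0^6 f(x) v(x) dx.
Integrate the LHS by parts once:
  ∫_0^6 −u'' v dx = −[u'(x) v(x)]_0^6 + ∫_0^6 u'(x) v'(x) dx.
Thus ∫_0^6 u'(x) v'(x) dx = ∫_0^6 f(x) v(x) dx + [u'(x) v(x)]_0^6.
Choose V so that boundary terms are either known or forced to vanish.
u is Dirichlet: u(0) = u(6) = 0. Let V = H^1_0(0, 6); then v(0) = v(6) = 0, and [u' v]_0^6 = 0.
Weak formulation: find u (satisfying any essential BC) such that ∫_0^6 u'(x) v'(x) dx = ∫_0^6 f v dx for all v ∈ V.
Substituting f(x) = 2*x^2 - 2*x + 1, the right-hand side is ∫_0^6 (2*x^2 - 2*x + 1) v dx.


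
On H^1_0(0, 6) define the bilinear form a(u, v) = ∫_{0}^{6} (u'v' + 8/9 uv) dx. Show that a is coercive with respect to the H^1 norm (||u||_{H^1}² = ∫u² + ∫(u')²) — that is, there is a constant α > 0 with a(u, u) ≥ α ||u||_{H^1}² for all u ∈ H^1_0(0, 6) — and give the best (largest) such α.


α = (π^2 + 32)/(π^2 + 36)

Coercivity of a(·,·) on H^1_0(0, 6) means a(u, u) ≥ α ||u||_{H^1}² for every u ∈ H^1_0.
The interval has length L = 6, and Poincaré/coercivity depend only on L. Here a(u, u) = ∫(u')² + (8/9)·∫u².
Here 0 < c = 8/9 < 1. The condition a(u,u) ≥ α||u||_{H^1}² reads (1−α)∫(u')² ≥ (α−c)∫u². Any admissible α is ≤ 1 (rapidly oscillating u have ∫u²/∫(u')² → 0), and α = 1 would force 0 ≥ (1−c)∫u², impossible since c < 1; so 1−α > 0. By the sharp Poincaré inequality on H^1_0 of an interval of length L, ∫(u')² ≥ (π/L)²∫u² with equality for the first sine mode sin(π(x−x₀)/L) (x₀ the left endpoint), so the inequality holds for all u iff (1−α)(π/L)² ≥ α − c, i.e. α ≤ ((π/L)² + c)/((π/L)² + 1) = (1 + c(L/π)²)/(1 + (L/π)²). With (π/L)² = π^2/36 and c = 8/9, the largest admissible constant is α = ((π/L)² + c)/((π/L)² + 1).
Simplifying, α = (π^2 + 32)/(π^2 + 36).


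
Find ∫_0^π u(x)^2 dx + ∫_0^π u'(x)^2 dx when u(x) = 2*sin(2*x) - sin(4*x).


||u||_{H^1(0,π)}^2 = 37*π/2

u'(x) = 4*cos(2*x) - 4*cos(4*x).
Expand u² and (u')² and integrate term by term on (0, π), using: for integers n ≥ 1, ∫_0^π sin²(nx) dx = ∫_0^π cos²(nx) dx = π/2; for n ≠ n', ∫_0^π sin(nx)sin(n'x) dx = ∫_0^π cos(nx)cos(n'x) dx = 0; and by product-to-sum, ∫_0^π sin(nx)cos(n'x) dx = ½∫_0^π [sin((n+n')x) + sin((n−n')x)] dx, which is 0 when n+n' is even and 2n/(n²−n'²) when n+n' is odd (it need not vanish on (0, π)).
  u² squared terms: (-1)²·∫sin(4x)² dx = 1·π/2 = π/2;  (2)²·∫sin(2x)² dx = 4·π/2 = 2*π.
  u² cross terms: 2·(-1)·(2)·∫sin(4x)·sin(2x) dx = -4·(0) = 0.
  So ∫_0^π u² dx = π/2 + 2*π + 0 = 5*π/2.
  (u')² squared terms: (-4)²·∫cos(4x)² dx = 16·π/2 = 8*π;  (4)²·∫cos(2x)² dx = 16·π/2 = 8*π.
  (u')² cross terms: 2·(-4)·(4)·∫cos(4x)·cos(2x) dx = -32·(0) = 0.
  So ∫_0^π (u')² dx = 8*π + 8*π + 0 = 16*π.
||u||_{H^1}^2 = (5*π/2) + (16*π) = 37*π/2.


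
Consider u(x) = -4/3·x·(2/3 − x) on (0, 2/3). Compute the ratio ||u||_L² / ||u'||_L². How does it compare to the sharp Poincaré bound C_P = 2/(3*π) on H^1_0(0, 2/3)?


||u||_L² / ||u'||_L² = sqrt(10)/15 < C_P = 2/(3*π).

u(x) = -4/3·x·(2/3 − x), so u'(x) = 8*x/3 - 8/9.
u(x) = -4/3·x·(2/3 − x) vanishes at x = 0 and x = 2/3, so u ∈ H^1_0(0, 2/3). Differentiate via the product rule and integrate the resulting polynomials term by term.
  ∫_0^2/3 u² dx = ∫_0^2/3 (16*x^4/9 - 64*x^3/27 + 64*x^2/81) dx. Term by term:
    ∫_0^2/3 16*x^4/9 dx = 512/10935;  ∫_0^2/3 -64*x^3/27 dx = -256/2187;  ∫_0^2/3 64*x^2/81 dx = 512/6561.
  Sum: 512/10935 − 256/2187 + 512/6561 = 256/32805.
  ∫_0^2/3 (u')² dx = ∫_0^2/3 (64*x^2/9 - 128*x/27 + 64/81) dx. Term by term:
    ∫_0^2/3 64*x^2/9 dx = 512/729;  ∫_0^2/3 -128*x/27 dx = -256/243;  ∫_0^2/3 64/81 dx = 128/243.
  Sum: 512/729 − 256/243 + 128/243 = 128/729.
∫_0^2/3 u² dx = 256/32805, so ||u||_L² = 16*sqrt(5)/405.
∫_0^2/3 (u')² dx = 128/729, so ||u'||_L² = 8*sqrt(2)/27.
Ratio ||u||_L² / ||u'||_L² = sqrt(10)/15.
Sharp Poincaré constant on H^1_0(0, 2/3) is C_P = L/π = 2/(3*π), achieved by sin(3*π/2·x).
A polynomial bump cannot attain the sharp Poincaré constant (only the first sine eigenfunction does), so the ratio is strictly less than C_P, consistent with ||u||_L² ≤ C_P ||u'||_L².


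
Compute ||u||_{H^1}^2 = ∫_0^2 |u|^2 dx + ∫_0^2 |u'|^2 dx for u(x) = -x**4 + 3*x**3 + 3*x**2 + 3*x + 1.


||u||_{H^1}^2 = 239248/315

The H^1 norm (squared) on an interval (0, L) is
  ||u||_{H^1}^2 = ∫_0^L u(x)^2 dx + ∫_0^L u'(x)^2 dx.
Compute u'(x) = -4*x**3 + 9*x**2 + 6*x + 3.
Then u(x)^2 = x**8 - 6*x**7 + 3*x**6 + 12*x**5 + 25*x**4 + 24*x**3 + 15*x**2 + 6*x + 1 and u'(x)^2 = 16*x**6 - 72*x**5 + 33*x**4 + 84*x**3 + 90*x**2 + 36*x + 9.
Integrate each monomial from 0 to 2 using ∫_0^2 c·x^n dx = c·2^(n+1)/(n+1):
  ∫_0^2 u(x)^2 dx = ∫_0^2 (x^8 - 6*x^7 + 3*x^6 + 12*x^5 + 25*x^4 + 24*x^3 + 15*x^2 + 6*x + 1) dx. Term by term:
    ∫_0^2 x^8 dx = 512/9;  ∫_0^2 -6*x^7 dx = -192;  ∫_0^2 3*x^6 dx = 384/7;
    ∫_0^2 12*x^5 dx = 128;  ∫_0^2 25*x^4 dx = 160;  ∫_0^2 24*x^3 dx = 96;
    ∫_0^2 15*x^2 dx = 40;  ∫_0^2 6*x dx = 12;  ∫_0^2 1 dx = 2.
  Sum: 512/9 − 192 + 384/7 + 128 + 160 + 96 + 40 + 12 + 2 = 22538/63.
  ∫_0^2 u'(x)^2 dx = ∫_0^2 (16*x^6 - 72*x^5 + 33*x^4 + 84*x^3 + 90*x^2 + 36*x + 9) dx. Term by term:
    ∫_0^2 16*x^6 dx = 2048/7;  ∫_0^2 -72*x^5 dx = -768;  ∫_0^2 33*x^4 dx = 1056/5;
    ∫_0^2 84*x^3 dx = 336;  ∫_0^2 90*x^2 dx = 240;  ∫_0^2 36*x dx = 72;
    ∫_0^2 9 dx = 18.
  Sum: 2048/7 − 768 + 1056/5 + 336 + 240 + 72 + 18 = 14062/35.
Adding: ||u||_{H^1}^2 = 22538/63 + 14062/35 = 239248/315.


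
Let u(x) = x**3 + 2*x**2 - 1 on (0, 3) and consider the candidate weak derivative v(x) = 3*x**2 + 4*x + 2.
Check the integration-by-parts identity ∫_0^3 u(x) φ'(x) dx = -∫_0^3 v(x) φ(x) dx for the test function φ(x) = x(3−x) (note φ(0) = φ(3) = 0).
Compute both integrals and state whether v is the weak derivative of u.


LHS = -1269/20, RHS = -1449/20. No, v is not the weak derivative of u.

u(x) = x**3 + 2*x**2 - 1, classical derivative u'(x) = 3*x**2 + 4*x.
φ(x) = x(3−x), so φ'(x) = 3 - 2*x.
Note φ(0) = φ(3) = 0, so the boundary term u·φ vanishes.
LHS = ∫_0^3 u(x) φ'(x) dx = ∫_0^3 (-2*x^4 - x^3 + 6*x^2 + 2*x - 3) dx. Term by term:
  ∫_0^3 -2*x^4 dx = -486/5;  ∫_0^3 -x^3 dx = -81/4;  ∫_0^3 6*x^2 dx = 54;
  ∫_0^3 2*x dx = 9;  ∫_0^3 -3 dx = -9.
Sum: -486/5 − 81/4 + 54 + 9 − 9 = -1269/20.
So LHS = -1269/20.
∫_0^3 v(x) φ(x) dx = ∫_0^3 (-3*x^4 + 5*x^3 + 10*x^2 + 6*x) dx. Term by term:
  ∫_0^3 -3*x^4 dx = -729/5;  ∫_0^3 5*x^3 dx = 405/4;  ∫_0^3 10*x^2 dx = 90;
  ∫_0^3 6*x dx = 27.
Sum: -729/5 + 405/4 + 90 + 27 = 1449/20.
So RHS = -∫_0^3 v(x) φ(x) dx = -1449/20.
LHS − RHS = 9 ≠ 0, so the identity fails.
(For a valid weak derivative the identity must hold for EVERY test function, in particular this one. The failure shows v is NOT the weak derivative of u.)
Correct weak derivative would be u'(x) = 3*x**2 + 4*x.


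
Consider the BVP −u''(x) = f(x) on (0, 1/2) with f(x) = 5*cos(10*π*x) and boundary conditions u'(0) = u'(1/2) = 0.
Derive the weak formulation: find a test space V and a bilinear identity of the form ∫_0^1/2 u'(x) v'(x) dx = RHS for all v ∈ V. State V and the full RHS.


V = H^1(0, 1/2) (no boundary constraint on v; u is determined up to an additive constant); weak form: ∫_0^1/2 u'v' dx = ∫_0^1/2 (5*cos(10*π*x)) v dx for all v ∈ V.

Multiply both sides by a test function v and integrate from 0 to 1/2:
  ∫_0^1/2 −u''(x) v(x) dx = ∫_0^1/2 f(x) v(x) dx.
Integrate the LHS by parts once:
  ∫_0^1/2 −u'' v dx = −[u'(x) v(x)]_0^1/2 + ∫_0^1/2 u'(x) v'(x) dx.
Thus ∫_0^1/2 u'(x) v'(x) dx = ∫_0^1/2 f(x) v(x) dx + [u'(x) v(x)]_0^1/2.
Choose V so that boundary terms are either known or forced to vanish.
u has homogeneous Neumann: u'(0) = u'(1/2) = 0. So [u' v]_0^1/2 = 0·v(1/2) − 0·v(0) = 0 for any v; take V = H^1(0, 1/2).
Weak formulation: find u (satisfying any essential BC) such that ∫_0^1/2 u'(x) v'(x) dx = ∫_0^1/2 f v dx for all v ∈ V (homogeneous Neumann, so boundary terms vanish).
Substituting f(x) = 5*cos(10*π*x), the right-hand side is ∫_0^1/2 (5*cos(10*π*x)) v dx.
Compatibility check (pure Neumann): taking v ≡ 1 ∈ V gives 0 = ∫_0^1/2 f dx + (0) − (0), i.e. ∫_0^1/2 f dx must equal u'(0) − u'(1/2) = 0. Indeed ∫_0^1/2 (5*cos(10*π*x)) dx = 0, so the data are compatible. The solution is then unique only up to an additive constant (fix it e.g. by requiring ∫_0^1/2 u dx = 0).


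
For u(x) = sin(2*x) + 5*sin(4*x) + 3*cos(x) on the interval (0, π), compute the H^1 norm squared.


||u||_{H^1(0,π)}^2 = 48 + 224*π

u'(x) = -3*sin(x) + 2*cos(2*x) + 20*cos(4*x).
Expand u² and (u')² and integrate term by term on (0, π), using: for integers n ≥ 1, ∫_0^π sin²(nx) dx = ∫_0^π cos²(nx) dx = π/2; for n ≠ n', ∫_0^π sin(nx)sin(n'x) dx = ∫_0^π cos(nx)cos(n'x) dx = 0; and by product-to-sum, ∫_0^π sin(nx)cos(n'x) dx = ½∫_0^π [sin((n+n')x) + sin((n−n')x)] dx, which is 0 when n+n' is even and 2n/(n²−n'²) when n+n' is odd (it need not vanish on (0, π)).
  u² squared terms: (3)²·∫cos(x)² dx = 9·π/2 = 9*π/2;  (5)²·∫sin(4x)² dx = 25·π/2 = 25*π/2;  (1)²·∫sin(2x)² dx = 1·π/2 = π/2.
  u² cross terms: 2·(3)·(5)·∫cos(x)·sin(4x) dx = 30·(8/15) = 16;  2·(3)·(1)·∫cos(x)·sin(2x) dx = 6·(4/3) = 8;  2·(5)·(1)·∫sin(4x)·sin(2x) dx = 10·(0) = 0.
  So ∫_0^π u² dx = 9*π/2 + 25*π/2 + π/2 + 16 + 8 + 0 = 24 + 35*π/2.
  (u')² squared terms: (-3)²·∫sin(x)² dx = 9·π/2 = 9*π/2;  (2)²·∫cos(2x)² dx = 4·π/2 = 2*π;  (20)²·∫cos(4x)² dx = 400·π/2 = 200*π.
  (u')² cross terms: 2·(-3)·(2)·∫sin(x)·cos(2x) dx = -12·(-2/3) = 8;  2·(-3)·(20)·∫sin(x)·cos(4x) dx = -120·(-2/15) = 16;  2·(2)·(20)·∫cos(2x)·cos(4x) dx = 80·(0) = 0.
  So ∫_0^π (u')² dx = 9*π/2 + 2*π + 200*π + 8 + 16 + 0 = 24 + 413*π/2.
||u||_{H^1}^2 = (24 + 35*π/2) + (24 + 413*π/2) = 48 + 224*π.


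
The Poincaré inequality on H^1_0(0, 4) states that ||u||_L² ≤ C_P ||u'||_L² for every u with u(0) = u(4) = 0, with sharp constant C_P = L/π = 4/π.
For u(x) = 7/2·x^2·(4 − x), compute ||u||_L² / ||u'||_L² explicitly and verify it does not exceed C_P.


||u||_L² / ||u'||_L² = 2*sqrt(14)/7 < C_P = 4/π.

u(x) = 7/2·x^2·(4 − x), so u'(x) = 7*x*(8 - 3*x)/2.
u(x) = 7/2·x^2·(4 − x) vanishes at x = 0 and x = 4, so u ∈ H^1_0(0, 4). Differentiate via the product rule and integrate the resulting polynomials term by term.
  ∫_0^4 u² dx = ∫_0^4 (49*x^6/4 - 98*x^5 + 196*x^4) dx. Term by term:
    ∫_0^4 49*x^6/4 dx = 28672;  ∫_0^4 -98*x^5 dx = -200704/3;  ∫_0^4 196*x^4 dx = 200704/5.
  Sum: 28672 − 200704/3 + 200704/5 = 28672/15.
  ∫_0^4 (u')² dx = ∫_0^4 (441*x^4/4 - 588*x^3 + 784*x^2) dx. Term by term:
    ∫_0^4 441*x^4/4 dx = 112896/5;  ∫_0^4 -588*x^3 dx = -37632;  ∫_0^4 784*x^2 dx = 50176/3.
  Sum: 112896/5 − 37632 + 50176/3 = 25088/15.
∫_0^4 u² dx = 28672/15, so ||u||_L² = 64*sqrt(105)/15.
∫_0^4 (u')² dx = 25088/15, so ||u'||_L² = 112*sqrt(30)/15.
Ratio ||u||_L² / ||u'||_L² = 2*sqrt(14)/7.
Sharp Poincaré constant on H^1_0(0, 4) is C_P = L/π = 4/π, achieved by sin(π/4·x).
A polynomial bump cannot attain the sharp Poincaré constant (only the first sine eigenfunction does), so the ratio is strictly less than C_P, consistent with ||u||_L² ≤ C_P ||u'||_L².
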